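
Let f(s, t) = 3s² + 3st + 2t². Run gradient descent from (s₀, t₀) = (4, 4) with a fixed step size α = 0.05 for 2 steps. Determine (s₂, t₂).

(1.15, 1.75)

∇f = (6s + 3t, 3s + 4t)
Step 1: at (4, 4), ∇f = (36, 28) → (4, 4) − 0.05·(36, 28) = (2.2, 2.6)
Step 2: at (2.2, 2.6), ∇f = (21, 17) → (2.2, 2.6) − 0.05·(21, 17) = (1.15, 1.75)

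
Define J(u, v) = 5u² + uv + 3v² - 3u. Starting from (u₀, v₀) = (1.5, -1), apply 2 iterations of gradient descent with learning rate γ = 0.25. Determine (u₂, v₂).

(2.59375, 0.25)

∇J = (10u + v - 3, u + 6v)
(u₁, v₁) = (1.5, -1) − 0.25·(11, -4.5) = (-1.25, 0.125)
(u₂, v₂) = (-1.25, 0.125) − 0.25·(-15.375, -0.5) = (2.59375, 0.25)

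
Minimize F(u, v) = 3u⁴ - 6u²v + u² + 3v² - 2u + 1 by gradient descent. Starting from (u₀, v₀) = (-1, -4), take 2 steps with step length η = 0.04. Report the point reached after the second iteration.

∇F = (12u³ - 12uv + 2u - 2, -6u² + 6v)
(u₁, v₁) = (-1, -4) − 0.04·(-64, -30) = (1.56, -2.8)
(u₂, v₂) = (1.56, -2.8) − 0.04·(99.092992, -31.4016) = (-2.40371968, -1.543936)

(-2.40371968, -1.543936)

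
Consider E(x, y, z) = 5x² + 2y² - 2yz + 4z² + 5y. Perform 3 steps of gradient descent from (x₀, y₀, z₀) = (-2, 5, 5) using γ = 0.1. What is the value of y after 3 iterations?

0.92

∇E = (10x, 4y - 2z + 5, -2y + 8z)
Step 1: at (-2, 5, 5), ∇E = (-20, 15, 30) → (-2, 5, 5) − 0.1·(-20, 15, 30) = (0, 3.5, 2)
Step 2: at (0, 3.5, 2), ∇E = (0, 15, 9) → (0, 3.5, 2) − 0.1·(0, 15, 9) = (0, 2, 1.1)
Step 3: at (0, 2, 1.1), ∇E = (0, 10.8, 4.8) → (0, 2, 1.1) − 0.1·(0, 10.8, 4.8) = (0, 0.92, 0.62)
y = 0.92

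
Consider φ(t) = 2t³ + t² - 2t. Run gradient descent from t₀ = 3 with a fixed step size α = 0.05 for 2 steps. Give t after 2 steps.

φ′(t) = 6t² + 2t - 2
t₁ = 3 − 0.05·58 = 0.1
t₂ = 0.1 − 0.05·(-1.74) = 0.187

0.187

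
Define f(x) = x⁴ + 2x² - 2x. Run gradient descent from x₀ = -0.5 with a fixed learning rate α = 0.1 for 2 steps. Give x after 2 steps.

f′(x) = 4x³ + 4x - 2
x₁ = -0.5 − 0.1·(-4.5) = -0.05
x₂ = -0.05 − 0.1·(-2.2005) = 0.17005

0.17005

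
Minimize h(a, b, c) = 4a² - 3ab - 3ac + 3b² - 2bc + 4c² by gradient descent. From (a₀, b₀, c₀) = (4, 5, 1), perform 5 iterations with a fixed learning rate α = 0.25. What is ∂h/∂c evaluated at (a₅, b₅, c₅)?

201.28515625

∇h = (8a - 3b - 3c, -3a + 6b - 2c, -3a - 2b + 8c)
Step 1: at (4, 5, 1), ∇h = (14, 16, -14) → (4, 5, 1) − 0.25·(14, 16, -14) = (0.5, 1, 4.5)
Step 2: at (0.5, 1, 4.5), ∇h = (-12.5, -4.5, 32.5) → (0.5, 1, 4.5) − 0.25·(-12.5, -4.5, 32.5) = (3.625, 2.125, -3.625)
Step 3: at (3.625, 2.125, -3.625), ∇h = (33.5, 9.125, -44.125) → (3.625, 2.125, -3.625) − 0.25·(33.5, 9.125, -44.125) = (-4.75, -0.15625, 7.40625)
Step 4: at (-4.75, -0.15625, 7.40625), ∇h = (-59.75, -1.5, 73.8125) → (-4.75, -0.15625, 7.40625) − 0.25·(-59.75, -1.5, 73.8125) = (10.1875, 0.21875, -11.046875)
Step 5: at (10.1875, 0.21875, -11.046875), ∇h = (113.984375, -7.15625, -119.375) → (10.1875, 0.21875, -11.046875) − 0.25·(113.984375, -7.15625, -119.375) = (-18.30859375, 2.0078125, 18.796875)
∂h/∂c at (-18.30859375, 2.0078125, 18.796875) = 201.28515625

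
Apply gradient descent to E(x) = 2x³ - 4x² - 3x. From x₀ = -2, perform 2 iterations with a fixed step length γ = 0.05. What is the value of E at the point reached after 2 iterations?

E′(x) = 6x² - 8x - 3
Step 1: E′(-2) = 37; x₁ = -2 − 0.05·37 = -3.85
Step 2: E′(-3.85) = 116.735; x₂ = -3.85 − 0.05·116.735 = -9.68675
E(-9.68675) = -2164.14831033509375

-2164.14831033509375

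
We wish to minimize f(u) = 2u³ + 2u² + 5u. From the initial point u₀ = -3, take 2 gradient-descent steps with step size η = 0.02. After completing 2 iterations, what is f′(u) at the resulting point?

f′(u) = 6u² + 4u + 5
u₁ = -3 − 0.02·47 = -3.94
u₂ = -3.94 − 0.02·82.3816 = -5.587632
f′(u) at (-5.587632) = 169.979260204544

169.979260204544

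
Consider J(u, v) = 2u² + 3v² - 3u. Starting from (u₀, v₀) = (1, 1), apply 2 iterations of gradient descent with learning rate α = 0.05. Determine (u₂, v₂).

(0.91, 0.49)

∇J = (4u - 3, 6v)
Step 1: at (1, 1), ∇J = (1, 6) → (1, 1) − 0.05·(1, 6) = (0.95, 0.7)
Step 2: at (0.95, 0.7), ∇J = (0.8, 4.2) → (0.95, 0.7) − 0.05·(0.8, 4.2) = (0.91, 0.49)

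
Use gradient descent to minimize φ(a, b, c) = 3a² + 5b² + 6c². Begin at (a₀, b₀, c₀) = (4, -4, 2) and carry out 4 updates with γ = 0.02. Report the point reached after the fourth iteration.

(2.39878144, -1.6384, 0.66724352)

∇φ = (6a, 10b, 12c)
Step 1: at (4, -4, 2), ∇φ = (24, -40, 24) → (4, -4, 2) − 0.02·(24, -40, 24) = (3.52, -3.2, 1.52)
Step 2: at (3.52, -3.2, 1.52), ∇φ = (21.12, -32, 18.24) → (3.52, -3.2, 1.52) − 0.02·(21.12, -32, 18.24) = (3.0976, -2.56, 1.1552)
Step 3: at (3.0976, -2.56, 1.1552), ∇φ = (18.5856, -25.6, 13.8624) → (3.0976, -2.56, 1.1552) − 0.02·(18.5856, -25.6, 13.8624) = (2.725888, -2.048, 0.877952)
Step 4: at (2.725888, -2.048, 0.877952), ∇φ = (16.355328, -20.48, 10.535424) → (2.725888, -2.048, 0.877952) − 0.02·(16.355328, -20.48, 10.535424) = (2.39878144, -1.6384, 0.66724352)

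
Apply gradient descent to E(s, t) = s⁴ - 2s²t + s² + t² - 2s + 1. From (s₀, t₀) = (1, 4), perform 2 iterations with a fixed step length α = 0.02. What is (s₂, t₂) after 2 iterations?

(1.46276608, 3.786304)

∇E = (4s³ - 4st + 2s - 2, -2s² + 2t)
(s₁, t₁) = (1, 4) − 0.02·(-12, 6) = (1.24, 3.88)
(s₂, t₂) = (1.24, 3.88) − 0.02·(-11.138304, 4.6848) = (1.46276608, 3.786304)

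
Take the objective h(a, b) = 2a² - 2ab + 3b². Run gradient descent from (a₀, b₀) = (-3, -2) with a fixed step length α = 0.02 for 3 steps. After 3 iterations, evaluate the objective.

12.778804224

∇h = (4a - 2b, -2a + 6b)
(a₁, b₁) = (-3, -2) − 0.02·(-8, -6) = (-2.84, -1.88)
(a₂, b₂) = (-2.84, -1.88) − 0.02·(-7.6, -5.6) = (-2.688, -1.768)
(a₃, b₃) = (-2.688, -1.768) − 0.02·(-7.216, -5.232) = (-2.54368, -1.66336)
h(-2.54368, -1.66336) = 12.778804224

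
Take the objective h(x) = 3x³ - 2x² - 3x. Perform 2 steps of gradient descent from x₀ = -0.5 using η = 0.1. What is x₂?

h′(x) = 9x² - 4x - 3
Step 1: h′(-0.5) = 1.25; x₁ = -0.5 − 0.1·1.25 = -0.625
Step 2: h′(-0.625) = 3.015625; x₂ = -0.625 − 0.1·3.015625 = -0.9265625

-0.9265625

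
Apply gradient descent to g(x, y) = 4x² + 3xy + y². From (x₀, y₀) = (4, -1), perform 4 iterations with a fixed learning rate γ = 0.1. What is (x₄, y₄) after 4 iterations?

∇g = (8x + 3y, 3x + 2y)
Step 1: at (4, -1), ∇g = (29, 10) → (4, -1) − 0.1·(29, 10) = (1.1, -2)
Step 2: at (1.1, -2), ∇g = (2.8, -0.7) → (1.1, -2) − 0.1·(2.8, -0.7) = (0.82, -1.93)
Step 3: at (0.82, -1.93), ∇g = (0.77, -1.4) → (0.82, -1.93) − 0.1·(0.77, -1.4) = (0.743, -1.79)
Step 4: at (0.743, -1.79), ∇g = (0.574, -1.351) → (0.743, -1.79) − 0.1·(0.574, -1.351) = (0.6856, -1.6549)

(0.6856, -1.6549)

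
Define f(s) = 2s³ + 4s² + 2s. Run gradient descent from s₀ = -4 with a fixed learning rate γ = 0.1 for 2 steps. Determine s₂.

f′(s) = 6s² + 8s + 2
Step 1: f′(-4) = 66; s₁ = -4 − 0.1·66 = -10.6
Step 2: f′(-10.6) = 591.36; s₂ = -10.6 − 0.1·591.36 = -69.736

-69.736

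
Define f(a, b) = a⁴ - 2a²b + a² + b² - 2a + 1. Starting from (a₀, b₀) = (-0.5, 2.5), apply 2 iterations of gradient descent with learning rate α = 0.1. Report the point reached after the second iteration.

∇f = (4a³ - 4ab + 2a - 2, -2a² + 2b)
(a₁, b₁) = (-0.5, 2.5) − 0.1·(1.5, 4.5) = (-0.65, 2.05)
(a₂, b₂) = (-0.65, 2.05) − 0.1·(0.9315, 3.255) = (-0.74315, 1.7245)

(-0.74315, 1.7245)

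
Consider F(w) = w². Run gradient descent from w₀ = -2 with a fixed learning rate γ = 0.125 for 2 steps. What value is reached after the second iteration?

F′(w) = 2w
w₁ = -2 − 0.125·(-4) = -1.5
w₂ = -1.5 − 0.125·(-3) = -1.125

-1.125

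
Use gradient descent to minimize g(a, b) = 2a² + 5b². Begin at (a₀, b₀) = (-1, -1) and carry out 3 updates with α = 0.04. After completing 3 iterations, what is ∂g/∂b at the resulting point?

∇g = (4a, 10b)
(a₁, b₁) = (-1, -1) − 0.04·(-4, -10) = (-0.84, -0.6)
(a₂, b₂) = (-0.84, -0.6) − 0.04·(-3.36, -6) = (-0.7056, -0.36)
(a₃, b₃) = (-0.7056, -0.36) − 0.04·(-2.8224, -3.6) = (-0.592704, -0.216)
∂g/∂b at (-0.592704, -0.216) = -2.16

-2.16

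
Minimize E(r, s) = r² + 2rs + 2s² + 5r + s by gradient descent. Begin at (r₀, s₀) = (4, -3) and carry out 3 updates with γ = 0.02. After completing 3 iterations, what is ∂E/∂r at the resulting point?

6.543296

∇E = (2r + 2s + 5, 2r + 4s + 1)
(r₁, s₁) = (4, -3) − 0.02·(7, -3) = (3.86, -2.94)
(r₂, s₂) = (3.86, -2.94) − 0.02·(6.84, -3.04) = (3.7232, -2.8792)
(r₃, s₃) = (3.7232, -2.8792) − 0.02·(6.688, -3.0704) = (3.58944, -2.817792)
∂E/∂r at (3.58944, -2.817792) = 6.543296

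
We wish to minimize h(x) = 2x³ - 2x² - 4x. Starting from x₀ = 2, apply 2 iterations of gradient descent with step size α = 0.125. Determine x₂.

1.0625

h′(x) = 6x² - 4x - 4
x₁ = 2 − 0.125·12 = 0.5
x₂ = 0.5 − 0.125·(-4.5) = 1.0625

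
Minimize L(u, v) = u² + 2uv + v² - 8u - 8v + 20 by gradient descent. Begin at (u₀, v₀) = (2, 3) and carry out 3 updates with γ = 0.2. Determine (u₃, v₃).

∇L = (2u + 2v - 8, 2u + 2v - 8)
(u₁, v₁) = (2, 3) − 0.2·(2, 2) = (1.6, 2.6)
(u₂, v₂) = (1.6, 2.6) − 0.2·(0.4, 0.4) = (1.52, 2.52)
(u₃, v₃) = (1.52, 2.52) − 0.2·(0.08, 0.08) = (1.504, 2.504)

(1.504, 2.504)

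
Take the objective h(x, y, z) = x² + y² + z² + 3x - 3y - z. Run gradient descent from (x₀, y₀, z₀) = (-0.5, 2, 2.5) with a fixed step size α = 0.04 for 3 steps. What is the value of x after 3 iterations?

∇h = (2x + 3, 2y - 3, 2z - 1)
Step 1: at (-0.5, 2, 2.5), ∇h = (2, 1, 4) → (-0.5, 2, 2.5) − 0.04·(2, 1, 4) = (-0.58, 1.96, 2.34)
Step 2: at (-0.58, 1.96, 2.34), ∇h = (1.84, 0.92, 3.68) → (-0.58, 1.96, 2.34) − 0.04·(1.84, 0.92, 3.68) = (-0.6536, 1.9232, 2.1928)
Step 3: at (-0.6536, 1.9232, 2.1928), ∇h = (1.6928, 0.8464, 3.3856) → (-0.6536, 1.9232, 2.1928) − 0.04·(1.6928, 0.8464, 3.3856) = (-0.721312, 1.889344, 2.057376)
x = -0.721312

-0.721312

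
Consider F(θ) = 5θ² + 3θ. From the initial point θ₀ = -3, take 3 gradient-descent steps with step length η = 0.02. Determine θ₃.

F′(θ) = 10θ + 3
Step 1: F′(-3) = -27; θ₁ = -3 − 0.02·(-27) = -2.46
Step 2: F′(-2.46) = -21.6; θ₂ = -2.46 − 0.02·(-21.6) = -2.028
Step 3: F′(-2.028) = -17.28; θ₃ = -2.028 − 0.02·(-17.28) = -1.6824

-1.6824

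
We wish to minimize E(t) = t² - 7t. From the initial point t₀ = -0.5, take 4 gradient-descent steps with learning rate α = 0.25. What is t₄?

3.25

E′(t) = 2t - 7
t₁ = -0.5 − 0.25·(-8) = 1.5
t₂ = 1.5 − 0.25·(-4) = 2.5
t₃ = 2.5 − 0.25·(-2) = 3
t₄ = 3 − 0.25·(-1) = 3.25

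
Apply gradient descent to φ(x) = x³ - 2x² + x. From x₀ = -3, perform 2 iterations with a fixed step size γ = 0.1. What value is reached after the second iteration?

φ′(x) = 3x² - 4x + 1
x₁ = -3 − 0.1·40 = -7
x₂ = -7 − 0.1·176 = -24.6

-24.6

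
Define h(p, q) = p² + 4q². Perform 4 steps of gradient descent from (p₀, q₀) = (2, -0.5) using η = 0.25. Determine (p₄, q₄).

∇h = (2p, 8q)
(p₁, q₁) = (2, -0.5) − 0.25·(4, -4) = (1, 0.5)
(p₂, q₂) = (1, 0.5) − 0.25·(2, 4) = (0.5, -0.5)
(p₃, q₃) = (0.5, -0.5) − 0.25·(1, -4) = (0.25, 0.5)
(p₄, q₄) = (0.25, 0.5) − 0.25·(0.5, 4) = (0.125, -0.5)

(0.125, -0.5)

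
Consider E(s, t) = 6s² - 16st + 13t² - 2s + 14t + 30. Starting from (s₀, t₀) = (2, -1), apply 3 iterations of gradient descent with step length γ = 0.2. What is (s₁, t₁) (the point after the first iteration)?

(-5.6, 7.8)

∇E = (12s - 16t - 2, -16s + 26t + 14)
Step 1: at (2, -1), ∇E = (38, -44) → (2, -1) − 0.2·(38, -44) = (-5.6, 7.8)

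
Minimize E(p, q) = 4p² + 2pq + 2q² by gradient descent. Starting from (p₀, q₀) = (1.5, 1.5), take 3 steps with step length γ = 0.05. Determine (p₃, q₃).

∇E = (8p + 2q, 2p + 4q)
Step 1: at (1.5, 1.5), ∇E = (15, 9) → (1.5, 1.5) − 0.05·(15, 9) = (0.75, 1.05)
Step 2: at (0.75, 1.05), ∇E = (8.1, 5.7) → (0.75, 1.05) − 0.05·(8.1, 5.7) = (0.345, 0.765)
Step 3: at (0.345, 0.765), ∇E = (4.29, 3.75) → (0.345, 0.765) − 0.05·(4.29, 3.75) = (0.1305, 0.5775)

(0.1305, 0.5775)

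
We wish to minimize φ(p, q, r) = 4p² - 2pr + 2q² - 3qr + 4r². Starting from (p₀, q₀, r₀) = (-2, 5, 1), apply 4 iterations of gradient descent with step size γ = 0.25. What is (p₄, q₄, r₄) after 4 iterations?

(-1.6015625, 0.08203125, 0.75390625)

∇φ = (8p - 2r, 4q - 3r, -2p - 3q + 8r)
Step 1: at (-2, 5, 1), ∇φ = (-18, 17, -3) → (-2, 5, 1) − 0.25·(-18, 17, -3) = (2.5, 0.75, 1.75)
Step 2: at (2.5, 0.75, 1.75), ∇φ = (16.5, -2.25, 6.75) → (2.5, 0.75, 1.75) − 0.25·(16.5, -2.25, 6.75) = (-1.625, 1.3125, 0.0625)
Step 3: at (-1.625, 1.3125, 0.0625), ∇φ = (-13.125, 5.0625, -0.1875) → (-1.625, 1.3125, 0.0625) − 0.25·(-13.125, 5.0625, -0.1875) = (1.65625, 0.046875, 0.109375)
Step 4: at (1.65625, 0.046875, 0.109375), ∇φ = (13.03125, -0.140625, -2.578125) → (1.65625, 0.046875, 0.109375) − 0.25·(13.03125, -0.140625, -2.578125) = (-1.6015625, 0.08203125, 0.75390625)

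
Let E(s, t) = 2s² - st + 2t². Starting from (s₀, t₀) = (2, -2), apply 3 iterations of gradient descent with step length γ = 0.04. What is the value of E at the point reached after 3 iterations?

∇E = (4s - t, -s + 4t)
Step 1: at (2, -2), ∇E = (10, -10) → (2, -2) − 0.04·(10, -10) = (1.6, -1.6)
Step 2: at (1.6, -1.6), ∇E = (8, -8) → (1.6, -1.6) − 0.04·(8, -8) = (1.28, -1.28)
Step 3: at (1.28, -1.28), ∇E = (6.4, -6.4) → (1.28, -1.28) − 0.04·(6.4, -6.4) = (1.024, -1.024)
E(1.024, -1.024) = 5.24288

5.24288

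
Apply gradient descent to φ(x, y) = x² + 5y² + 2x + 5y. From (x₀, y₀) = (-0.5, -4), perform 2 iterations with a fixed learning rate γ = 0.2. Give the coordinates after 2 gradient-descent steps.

(-0.82, -4)

∇φ = (2x + 2, 10y + 5)
(x₁, y₁) = (-0.5, -4) − 0.2·(1, -35) = (-0.7, 3)
(x₂, y₂) = (-0.7, 3) − 0.2·(0.6, 35) = (-0.82, -4)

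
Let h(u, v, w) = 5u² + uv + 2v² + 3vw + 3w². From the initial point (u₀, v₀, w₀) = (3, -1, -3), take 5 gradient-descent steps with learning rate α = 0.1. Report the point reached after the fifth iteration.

∇h = (10u + v, u + 4v + 3w, 3v + 6w)
(u₁, v₁, w₁) = (3, -1, -3) − 0.1·(29, -10, -21) = (0.1, 0, -0.9)
(u₂, v₂, w₂) = (0.1, 0, -0.9) − 0.1·(1, -2.6, -5.4) = (0, 0.26, -0.36)
(u₃, v₃, w₃) = (0, 0.26, -0.36) − 0.1·(0.26, -0.04, -1.38) = (-0.026, 0.264, -0.222)
(u₄, v₄, w₄) = (-0.026, 0.264, -0.222) − 0.1·(0.004, 0.364, -0.54) = (-0.0264, 0.2276, -0.168)
(u₅, v₅, w₅) = (-0.0264, 0.2276, -0.168) − 0.1·(-0.0364, 0.38, -0.3252) = (-0.02276, 0.1896, -0.13548)

(-0.02276, 0.1896, -0.13548)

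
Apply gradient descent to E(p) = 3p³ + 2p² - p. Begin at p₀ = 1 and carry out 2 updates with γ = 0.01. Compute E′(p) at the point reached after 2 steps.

E′(p) = 9p² + 4p - 1
p₁ = 1 − 0.01·12 = 0.88
p₂ = 0.88 − 0.01·9.4896 = 0.785104
E′(p) at (0.785104) = 7.687910617344

7.687910617344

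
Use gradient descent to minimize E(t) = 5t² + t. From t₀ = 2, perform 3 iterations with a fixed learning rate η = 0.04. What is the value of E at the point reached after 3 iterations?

0.9787648

E′(t) = 10t + 1
t₁ = 2 − 0.04·21 = 1.16
t₂ = 1.16 − 0.04·12.6 = 0.656
t₃ = 0.656 − 0.04·7.56 = 0.3536
E(0.3536) = 0.9787648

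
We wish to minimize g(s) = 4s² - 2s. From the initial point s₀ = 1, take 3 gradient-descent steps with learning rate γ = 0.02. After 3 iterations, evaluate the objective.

g′(s) = 8s - 2
Step 1: g′(1) = 6; s₁ = 1 − 0.02·6 = 0.88
Step 2: g′(0.88) = 5.04; s₂ = 0.88 − 0.02·5.04 = 0.7792
Step 3: g′(0.7792) = 4.2336; s₃ = 0.7792 − 0.02·4.2336 = 0.694528
g(0.694528) = 0.540420571136

0.540420571136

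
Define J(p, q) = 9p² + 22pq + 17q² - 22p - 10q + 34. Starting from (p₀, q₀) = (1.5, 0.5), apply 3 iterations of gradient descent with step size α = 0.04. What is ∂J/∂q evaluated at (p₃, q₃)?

∇J = (18p + 22q - 22, 22p + 34q - 10)
Step 1: at (1.5, 0.5), ∇J = (16, 40) → (1.5, 0.5) − 0.04·(16, 40) = (0.86, -1.1)
Step 2: at (0.86, -1.1), ∇J = (-30.72, -28.48) → (0.86, -1.1) − 0.04·(-30.72, -28.48) = (2.0888, 0.0392)
Step 3: at (2.0888, 0.0392), ∇J = (16.4608, 37.2864) → (2.0888, 0.0392) − 0.04·(16.4608, 37.2864) = (1.430368, -1.452256)
∂J/∂q at (1.430368, -1.452256) = -27.908608

-27.908608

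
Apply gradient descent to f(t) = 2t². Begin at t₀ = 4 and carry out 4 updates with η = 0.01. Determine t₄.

3.39738624

f′(t) = 4t
Step 1: f′(4) = 16; t₁ = 4 − 0.01·16 = 3.84
Step 2: f′(3.84) = 15.36; t₂ = 3.84 − 0.01·15.36 = 3.6864
Step 3: f′(3.6864) = 14.7456; t₃ = 3.6864 − 0.01·14.7456 = 3.538944
Step 4: f′(3.538944) = 14.155776; t₄ = 3.538944 − 0.01·14.155776 = 3.39738624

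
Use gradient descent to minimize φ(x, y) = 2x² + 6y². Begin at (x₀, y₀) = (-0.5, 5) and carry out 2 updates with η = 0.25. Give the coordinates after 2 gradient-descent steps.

∇φ = (4x, 12y)
Step 1: at (-0.5, 5), ∇φ = (-2, 60) → (-0.5, 5) − 0.25·(-2, 60) = (0, -10)
Step 2: at (0, -10), ∇φ = (0, -120) → (0, -10) − 0.25·(0, -120) = (0, 20)

(0, 20)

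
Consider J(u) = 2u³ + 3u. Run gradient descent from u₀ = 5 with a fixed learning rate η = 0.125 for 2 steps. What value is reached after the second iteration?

J′(u) = 6u² + 3
Step 1: J′(5) = 153; u₁ = 5 − 0.125·153 = -14.125
Step 2: J′(-14.125) = 1200.09375; u₂ = -14.125 − 0.125·1200.09375 = -164.13671875

-164.13671875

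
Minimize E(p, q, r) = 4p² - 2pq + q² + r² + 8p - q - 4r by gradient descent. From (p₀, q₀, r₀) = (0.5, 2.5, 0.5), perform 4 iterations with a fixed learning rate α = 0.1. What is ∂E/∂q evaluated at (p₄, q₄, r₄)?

∇E = (8p - 2q + 8, -2p + 2q - 1, 2r - 4)
(p₁, q₁, r₁) = (0.5, 2.5, 0.5) − 0.1·(7, 3, -3) = (-0.2, 2.2, 0.8)
(p₂, q₂, r₂) = (-0.2, 2.2, 0.8) − 0.1·(2, 3.8, -2.4) = (-0.4, 1.82, 1.04)
(p₃, q₃, r₃) = (-0.4, 1.82, 1.04) − 0.1·(1.16, 3.44, -1.92) = (-0.516, 1.476, 1.232)
(p₄, q₄, r₄) = (-0.516, 1.476, 1.232) − 0.1·(0.92, 2.984, -1.536) = (-0.608, 1.1776, 1.3856)
∂E/∂q at (-0.608, 1.1776, 1.3856) = 2.5712

2.5712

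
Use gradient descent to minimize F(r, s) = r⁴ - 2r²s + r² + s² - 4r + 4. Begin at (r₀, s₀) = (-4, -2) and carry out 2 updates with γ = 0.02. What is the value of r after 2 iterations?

1.1552

∇F = (4r³ - 4rs + 2r - 4, -2r² + 2s)
(r₁, s₁) = (-4, -2) − 0.02·(-300, -36) = (2, -1.28)
(r₂, s₂) = (2, -1.28) − 0.02·(42.24, -10.56) = (1.1552, -1.0688)
r = 1.1552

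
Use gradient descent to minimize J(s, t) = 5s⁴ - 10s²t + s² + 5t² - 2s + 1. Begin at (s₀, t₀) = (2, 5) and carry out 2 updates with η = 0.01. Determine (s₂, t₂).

∇J = (20s³ - 20st + 2s - 2, -10s² + 10t)
Step 1: at (2, 5), ∇J = (-38, 10) → (2, 5) − 0.01·(-38, 10) = (2.38, 4.9)
Step 2: at (2.38, 4.9), ∇J = (39.14544, -7.644) → (2.38, 4.9) − 0.01·(39.14544, -7.644) = (1.9885456, 4.97644)

(1.9885456, 4.97644)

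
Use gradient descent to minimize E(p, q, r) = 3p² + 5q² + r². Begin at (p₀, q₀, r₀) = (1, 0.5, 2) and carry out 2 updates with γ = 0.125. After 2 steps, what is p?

∇E = (6p, 10q, 2r)
(p₁, q₁, r₁) = (1, 0.5, 2) − 0.125·(6, 5, 4) = (0.25, -0.125, 1.5)
(p₂, q₂, r₂) = (0.25, -0.125, 1.5) − 0.125·(1.5, -1.25, 3) = (0.0625, 0.03125, 1.125)
p = 0.0625

0.0625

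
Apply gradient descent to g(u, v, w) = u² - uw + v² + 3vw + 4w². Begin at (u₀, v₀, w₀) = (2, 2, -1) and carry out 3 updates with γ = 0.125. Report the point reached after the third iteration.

∇g = (2u - w, 2v + 3w, -u + 3v + 8w)
Step 1: at (2, 2, -1), ∇g = (5, 1, -4) → (2, 2, -1) − 0.125·(5, 1, -4) = (1.375, 1.875, -0.5)
Step 2: at (1.375, 1.875, -0.5), ∇g = (3.25, 2.25, 0.25) → (1.375, 1.875, -0.5) − 0.125·(3.25, 2.25, 0.25) = (0.96875, 1.59375, -0.53125)
Step 3: at (0.96875, 1.59375, -0.53125), ∇g = (2.46875, 1.59375, -0.4375) → (0.96875, 1.59375, -0.53125) − 0.125·(2.46875, 1.59375, -0.4375) = (0.66015625, 1.39453125, -0.4765625)

(0.66015625, 1.39453125, -0.4765625)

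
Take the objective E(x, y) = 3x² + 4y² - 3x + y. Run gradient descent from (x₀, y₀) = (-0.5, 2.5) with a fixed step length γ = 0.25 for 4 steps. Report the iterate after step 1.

(1, -2.75)

∇E = (6x - 3, 8y + 1)
Step 1: at (-0.5, 2.5), ∇E = (-6, 21) → (-0.5, 2.5) − 0.25·(-6, 21) = (1, -2.75)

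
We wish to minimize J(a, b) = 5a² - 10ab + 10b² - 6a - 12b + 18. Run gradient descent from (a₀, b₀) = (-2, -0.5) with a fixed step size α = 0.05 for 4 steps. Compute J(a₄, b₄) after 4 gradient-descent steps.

∇J = (10a - 10b - 6, -10a + 20b - 12)
Step 1: at (-2, -0.5), ∇J = (-21, -2) → (-2, -0.5) − 0.05·(-21, -2) = (-0.95, -0.4)
Step 2: at (-0.95, -0.4), ∇J = (-11.5, -10.5) → (-0.95, -0.4) − 0.05·(-11.5, -10.5) = (-0.375, 0.125)
Step 3: at (-0.375, 0.125), ∇J = (-11, -5.75) → (-0.375, 0.125) − 0.05·(-11, -5.75) = (0.175, 0.4125)
Step 4: at (0.175, 0.4125), ∇J = (-8.375, -5.5) → (0.175, 0.4125) − 0.05·(-8.375, -5.5) = (0.59375, 0.6875)
J(0.59375, 0.6875) = 8.5947265625

8.5947265625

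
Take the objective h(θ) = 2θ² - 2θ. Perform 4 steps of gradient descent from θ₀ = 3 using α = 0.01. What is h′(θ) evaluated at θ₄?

8.4934656

h′(θ) = 4θ - 2
Step 1: h′(3) = 10; θ₁ = 3 − 0.01·10 = 2.9
Step 2: h′(2.9) = 9.6; θ₂ = 2.9 − 0.01·9.6 = 2.804
Step 3: h′(2.804) = 9.216; θ₃ = 2.804 − 0.01·9.216 = 2.71184
Step 4: h′(2.71184) = 8.84736; θ₄ = 2.71184 − 0.01·8.84736 = 2.6233664
h′(θ) at (2.6233664) = 8.4934656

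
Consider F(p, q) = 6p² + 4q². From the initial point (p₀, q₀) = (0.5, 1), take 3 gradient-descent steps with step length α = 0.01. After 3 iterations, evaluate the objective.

3.122026135552

∇F = (12p, 8q)
(p₁, q₁) = (0.5, 1) − 0.01·(6, 8) = (0.44, 0.92)
(p₂, q₂) = (0.44, 0.92) − 0.01·(5.28, 7.36) = (0.3872, 0.8464)
(p₃, q₃) = (0.3872, 0.8464) − 0.01·(4.6464, 6.7712) = (0.340736, 0.778688)
F(0.340736, 0.778688) = 3.122026135552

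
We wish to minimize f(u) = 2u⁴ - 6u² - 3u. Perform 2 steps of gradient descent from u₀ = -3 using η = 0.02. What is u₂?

f′(u) = 8u³ - 12u - 3
Step 1: f′(-3) = -183; u₁ = -3 − 0.02·(-183) = 0.66
Step 2: f′(0.66) = -8.620032; u₂ = 0.66 − 0.02·(-8.620032) = 0.83240064

0.83240064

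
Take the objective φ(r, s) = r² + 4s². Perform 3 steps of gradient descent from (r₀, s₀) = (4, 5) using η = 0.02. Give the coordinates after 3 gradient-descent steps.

∇φ = (2r, 8s)
Step 1: at (4, 5), ∇φ = (8, 40) → (4, 5) − 0.02·(8, 40) = (3.84, 4.2)
Step 2: at (3.84, 4.2), ∇φ = (7.68, 33.6) → (3.84, 4.2) − 0.02·(7.68, 33.6) = (3.6864, 3.528)
Step 3: at (3.6864, 3.528), ∇φ = (7.3728, 28.224) → (3.6864, 3.528) − 0.02·(7.3728, 28.224) = (3.538944, 2.96352)

(3.538944, 2.96352)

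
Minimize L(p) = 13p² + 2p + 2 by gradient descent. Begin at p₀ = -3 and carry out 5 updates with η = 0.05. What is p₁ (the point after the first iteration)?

0.8

L′(p) = 26p + 2
Step 1: L′(-3) = -76; p₁ = -3 − 0.05·(-76) = 0.8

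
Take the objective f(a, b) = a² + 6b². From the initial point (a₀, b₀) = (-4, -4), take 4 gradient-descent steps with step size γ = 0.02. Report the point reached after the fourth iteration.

∇f = (2a, 12b)
Step 1: at (-4, -4), ∇f = (-8, -48) → (-4, -4) − 0.02·(-8, -48) = (-3.84, -3.04)
Step 2: at (-3.84, -3.04), ∇f = (-7.68, -36.48) → (-3.84, -3.04) − 0.02·(-7.68, -36.48) = (-3.6864, -2.3104)
Step 3: at (-3.6864, -2.3104), ∇f = (-7.3728, -27.7248) → (-3.6864, -2.3104) − 0.02·(-7.3728, -27.7248) = (-3.538944, -1.755904)
Step 4: at (-3.538944, -1.755904), ∇f = (-7.077888, -21.070848) → (-3.538944, -1.755904) − 0.02·(-7.077888, -21.070848) = (-3.39738624, -1.33448704)

(-3.39738624, -1.33448704)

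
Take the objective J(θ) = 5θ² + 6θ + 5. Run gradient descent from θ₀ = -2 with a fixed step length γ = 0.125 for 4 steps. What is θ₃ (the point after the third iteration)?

J′(θ) = 10θ + 6
Step 1: J′(-2) = -14; θ₁ = -2 − 0.125·(-14) = -0.25
Step 2: J′(-0.25) = 3.5; θ₂ = -0.25 − 0.125·3.5 = -0.6875
Step 3: J′(-0.6875) = -0.875; θ₃ = -0.6875 − 0.125·(-0.875) = -0.578125

-0.578125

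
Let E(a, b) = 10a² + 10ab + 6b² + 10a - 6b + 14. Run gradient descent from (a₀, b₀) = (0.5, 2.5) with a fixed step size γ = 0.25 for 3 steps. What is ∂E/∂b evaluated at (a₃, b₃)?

∇E = (20a + 10b + 10, 10a + 12b - 6)
Step 1: at (0.5, 2.5), ∇E = (45, 29) → (0.5, 2.5) − 0.25·(45, 29) = (-10.75, -4.75)
Step 2: at (-10.75, -4.75), ∇E = (-252.5, -170.5) → (-10.75, -4.75) − 0.25·(-252.5, -170.5) = (52.375, 37.875)
Step 3: at (52.375, 37.875), ∇E = (1436.25, 972.25) → (52.375, 37.875) − 0.25·(1436.25, 972.25) = (-306.6875, -205.1875)
∂E/∂b at (-306.6875, -205.1875) = -5535.125

-5535.125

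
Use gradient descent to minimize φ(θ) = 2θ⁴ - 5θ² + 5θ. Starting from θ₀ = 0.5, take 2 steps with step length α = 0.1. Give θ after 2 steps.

φ′(θ) = 8θ³ - 10θ + 5
Step 1: φ′(0.5) = 1; θ₁ = 0.5 − 0.1·1 = 0.4
Step 2: φ′(0.4) = 1.512; θ₂ = 0.4 − 0.1·1.512 = 0.2488

0.2488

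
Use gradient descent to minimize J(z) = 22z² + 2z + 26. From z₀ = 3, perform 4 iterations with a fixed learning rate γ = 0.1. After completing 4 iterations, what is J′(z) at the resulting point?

J′(z) = 44z + 2
Step 1: J′(3) = 134; z₁ = 3 − 0.1·134 = -10.4
Step 2: J′(-10.4) = -455.6; z₂ = -10.4 − 0.1·(-455.6) = 35.16
Step 3: J′(35.16) = 1549.04; z₃ = 35.16 − 0.1·1549.04 = -119.744
Step 4: J′(-119.744) = -5266.736; z₄ = -119.744 − 0.1·(-5266.736) = 406.9296
J′(z) at (406.9296) = 17906.9024

17906.9024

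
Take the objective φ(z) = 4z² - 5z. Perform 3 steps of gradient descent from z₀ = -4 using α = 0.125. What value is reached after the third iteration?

φ′(z) = 8z - 5
z₁ = -4 − 0.125·(-37) = 0.625
z₂ = 0.625 − 0.125·0 = 0.625
z₃ = 0.625 − 0.125·0 = 0.625

0.625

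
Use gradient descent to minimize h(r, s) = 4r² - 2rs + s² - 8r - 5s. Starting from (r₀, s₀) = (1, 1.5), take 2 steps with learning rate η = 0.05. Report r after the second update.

1.26

∇h = (8r - 2s - 8, -2r + 2s - 5)
(r₁, s₁) = (1, 1.5) − 0.05·(-3, -4) = (1.15, 1.7)
(r₂, s₂) = (1.15, 1.7) − 0.05·(-2.2, -3.9) = (1.26, 1.895)
r = 1.26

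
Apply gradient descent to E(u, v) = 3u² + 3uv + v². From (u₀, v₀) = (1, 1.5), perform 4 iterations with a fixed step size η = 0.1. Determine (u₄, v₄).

(-0.3371, 0.64095)

∇E = (6u + 3v, 3u + 2v)
(u₁, v₁) = (1, 1.5) − 0.1·(10.5, 6) = (-0.05, 0.9)
(u₂, v₂) = (-0.05, 0.9) − 0.1·(2.4, 1.65) = (-0.29, 0.735)
(u₃, v₃) = (-0.29, 0.735) − 0.1·(0.465, 0.6) = (-0.3365, 0.675)
(u₄, v₄) = (-0.3365, 0.675) − 0.1·(0.006, 0.3405) = (-0.3371, 0.64095)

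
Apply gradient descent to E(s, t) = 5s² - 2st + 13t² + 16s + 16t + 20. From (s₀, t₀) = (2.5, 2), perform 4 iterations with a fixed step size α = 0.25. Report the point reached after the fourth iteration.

(-240.75, 2100.25)

∇E = (10s - 2t + 16, -2s + 26t + 16)
Step 1: at (2.5, 2), ∇E = (37, 63) → (2.5, 2) − 0.25·(37, 63) = (-6.75, -13.75)
Step 2: at (-6.75, -13.75), ∇E = (-24, -328) → (-6.75, -13.75) − 0.25·(-24, -328) = (-0.75, 68.25)
Step 3: at (-0.75, 68.25), ∇E = (-128, 1792) → (-0.75, 68.25) − 0.25·(-128, 1792) = (31.25, -379.75)
Step 4: at (31.25, -379.75), ∇E = (1088, -9920) → (31.25, -379.75) − 0.25·(1088, -9920) = (-240.75, 2100.25)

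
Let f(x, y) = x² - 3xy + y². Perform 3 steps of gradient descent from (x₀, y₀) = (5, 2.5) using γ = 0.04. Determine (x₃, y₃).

(4.85824, 3.57824)

∇f = (2x - 3y, -3x + 2y)
Step 1: at (5, 2.5), ∇f = (2.5, -10) → (5, 2.5) − 0.04·(2.5, -10) = (4.9, 2.9)
Step 2: at (4.9, 2.9), ∇f = (1.1, -8.9) → (4.9, 2.9) − 0.04·(1.1, -8.9) = (4.856, 3.256)
Step 3: at (4.856, 3.256), ∇f = (-0.056, -8.056) → (4.856, 3.256) − 0.04·(-0.056, -8.056) = (4.85824, 3.57824)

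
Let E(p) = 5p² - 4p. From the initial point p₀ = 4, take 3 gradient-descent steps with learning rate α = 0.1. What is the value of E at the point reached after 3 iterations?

E′(p) = 10p - 4
Step 1: E′(4) = 36; p₁ = 4 − 0.1·36 = 0.4
Step 2: E′(0.4) = 0; p₂ = 0.4 − 0.1·0 = 0.4
Step 3: E′(0.4) = 0; p₃ = 0.4 − 0.1·0 = 0.4
E(0.4) = -0.8

-0.8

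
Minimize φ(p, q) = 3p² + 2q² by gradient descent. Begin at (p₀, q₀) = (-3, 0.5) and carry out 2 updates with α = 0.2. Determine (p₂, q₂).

(-0.12, 0.02)

∇φ = (6p, 4q)
(p₁, q₁) = (-3, 0.5) − 0.2·(-18, 2) = (0.6, 0.1)
(p₂, q₂) = (0.6, 0.1) − 0.2·(3.6, 0.4) = (-0.12, 0.02)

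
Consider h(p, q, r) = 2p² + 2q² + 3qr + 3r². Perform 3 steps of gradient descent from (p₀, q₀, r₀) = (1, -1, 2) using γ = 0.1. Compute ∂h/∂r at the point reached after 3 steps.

1.2

∇h = (4p, 4q + 3r, 3q + 6r)
Step 1: at (1, -1, 2), ∇h = (4, 2, 9) → (1, -1, 2) − 0.1·(4, 2, 9) = (0.6, -1.2, 1.1)
Step 2: at (0.6, -1.2, 1.1), ∇h = (2.4, -1.5, 3) → (0.6, -1.2, 1.1) − 0.1·(2.4, -1.5, 3) = (0.36, -1.05, 0.8)
Step 3: at (0.36, -1.05, 0.8), ∇h = (1.44, -1.8, 1.65) → (0.36, -1.05, 0.8) − 0.1·(1.44, -1.8, 1.65) = (0.216, -0.87, 0.635)
∂h/∂r at (0.216, -0.87, 0.635) = 1.2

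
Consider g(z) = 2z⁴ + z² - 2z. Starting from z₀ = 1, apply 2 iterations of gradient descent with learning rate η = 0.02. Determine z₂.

g′(z) = 8z³ + 2z - 2
z₁ = 1 − 0.02·8 = 0.84
z₂ = 0.84 − 0.02·4.421632 = 0.75156736

0.75156736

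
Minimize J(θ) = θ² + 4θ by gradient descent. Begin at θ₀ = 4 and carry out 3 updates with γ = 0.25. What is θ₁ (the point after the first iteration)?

1

J′(θ) = 2θ + 4
Step 1: J′(4) = 12; θ₁ = 4 − 0.25·12 = 1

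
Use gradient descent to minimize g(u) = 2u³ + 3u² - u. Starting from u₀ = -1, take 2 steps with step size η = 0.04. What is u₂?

g′(u) = 6u² + 6u - 1
Step 1: g′(-1) = -1; u₁ = -1 − 0.04·(-1) = -0.96
Step 2: g′(-0.96) = -1.2304; u₂ = -0.96 − 0.04·(-1.2304) = -0.910784

-0.910784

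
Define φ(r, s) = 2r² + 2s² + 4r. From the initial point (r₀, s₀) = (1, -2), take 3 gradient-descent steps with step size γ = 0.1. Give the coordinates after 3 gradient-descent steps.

(-0.568, -0.432)

∇φ = (4r + 4, 4s)
(r₁, s₁) = (1, -2) − 0.1·(8, -8) = (0.2, -1.2)
(r₂, s₂) = (0.2, -1.2) − 0.1·(4.8, -4.8) = (-0.28, -0.72)
(r₃, s₃) = (-0.28, -0.72) − 0.1·(2.88, -2.88) = (-0.568, -0.432)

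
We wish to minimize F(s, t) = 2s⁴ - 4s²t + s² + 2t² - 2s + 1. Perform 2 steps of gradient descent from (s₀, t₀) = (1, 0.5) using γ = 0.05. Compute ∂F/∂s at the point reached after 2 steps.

∇F = (8s³ - 8st + 2s - 2, -4s² + 4t)
(s₁, t₁) = (1, 0.5) − 0.05·(4, -2) = (0.8, 0.6)
(s₂, t₂) = (0.8, 0.6) − 0.05·(-0.144, -0.16) = (0.8072, 0.608)
∂F/∂s at (0.8072, 0.608) = -0.104230486016

-0.104230486016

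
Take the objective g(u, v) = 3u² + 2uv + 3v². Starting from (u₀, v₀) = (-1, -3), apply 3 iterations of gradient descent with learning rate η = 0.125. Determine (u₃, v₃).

∇g = (6u + 2v, 2u + 6v)
(u₁, v₁) = (-1, -3) − 0.125·(-12, -20) = (0.5, -0.5)
(u₂, v₂) = (0.5, -0.5) − 0.125·(2, -2) = (0.25, -0.25)
(u₃, v₃) = (0.25, -0.25) − 0.125·(1, -1) = (0.125, -0.125)

(0.125, -0.125)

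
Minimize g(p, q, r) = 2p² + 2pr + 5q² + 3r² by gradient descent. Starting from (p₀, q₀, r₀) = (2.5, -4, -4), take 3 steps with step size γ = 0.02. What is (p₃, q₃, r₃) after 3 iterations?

(2.34672, -2.048, -2.98624)

∇g = (4p + 2r, 10q, 2p + 6r)
(p₁, q₁, r₁) = (2.5, -4, -4) − 0.02·(2, -40, -19) = (2.46, -3.2, -3.62)
(p₂, q₂, r₂) = (2.46, -3.2, -3.62) − 0.02·(2.6, -32, -16.8) = (2.408, -2.56, -3.284)
(p₃, q₃, r₃) = (2.408, -2.56, -3.284) − 0.02·(3.064, -25.6, -14.888) = (2.34672, -2.048, -2.98624)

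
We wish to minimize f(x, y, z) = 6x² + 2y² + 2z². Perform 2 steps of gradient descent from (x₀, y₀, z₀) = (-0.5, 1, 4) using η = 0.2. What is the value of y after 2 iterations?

0.04

∇f = (12x, 4y, 4z)
(x₁, y₁, z₁) = (-0.5, 1, 4) − 0.2·(-6, 4, 16) = (0.7, 0.2, 0.8)
(x₂, y₂, z₂) = (0.7, 0.2, 0.8) − 0.2·(8.4, 0.8, 3.2) = (-0.98, 0.04, 0.16)
y = 0.04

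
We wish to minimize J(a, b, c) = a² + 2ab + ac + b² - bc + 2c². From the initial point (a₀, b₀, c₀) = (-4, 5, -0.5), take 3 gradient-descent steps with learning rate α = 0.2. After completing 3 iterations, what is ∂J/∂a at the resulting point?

2.332

∇J = (2a + 2b + c, 2a + 2b - c, a - b + 4c)
(a₁, b₁, c₁) = (-4, 5, -0.5) − 0.2·(1.5, 2.5, -11) = (-4.3, 4.5, 1.7)
(a₂, b₂, c₂) = (-4.3, 4.5, 1.7) − 0.2·(2.1, -1.3, -2) = (-4.72, 4.76, 2.1)
(a₃, b₃, c₃) = (-4.72, 4.76, 2.1) − 0.2·(2.18, -2.02, -1.08) = (-5.156, 5.164, 2.316)
∂J/∂a at (-5.156, 5.164, 2.316) = 2.332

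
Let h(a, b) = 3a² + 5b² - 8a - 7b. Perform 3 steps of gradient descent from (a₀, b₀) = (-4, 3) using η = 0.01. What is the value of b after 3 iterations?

∇h = (6a - 8, 10b - 7)
(a₁, b₁) = (-4, 3) − 0.01·(-32, 23) = (-3.68, 2.77)
(a₂, b₂) = (-3.68, 2.77) − 0.01·(-30.08, 20.7) = (-3.3792, 2.563)
(a₃, b₃) = (-3.3792, 2.563) − 0.01·(-28.2752, 18.63) = (-3.096448, 2.3767)
b = 2.3767

2.3767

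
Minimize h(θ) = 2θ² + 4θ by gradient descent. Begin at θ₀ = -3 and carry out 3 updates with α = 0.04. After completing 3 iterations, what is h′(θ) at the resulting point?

h′(θ) = 4θ + 4
Step 1: h′(-3) = -8; θ₁ = -3 − 0.04·(-8) = -2.68
Step 2: h′(-2.68) = -6.72; θ₂ = -2.68 − 0.04·(-6.72) = -2.4112
Step 3: h′(-2.4112) = -5.6448; θ₃ = -2.4112 − 0.04·(-5.6448) = -2.185408
h′(θ) at (-2.185408) = -4.741632

-4.741632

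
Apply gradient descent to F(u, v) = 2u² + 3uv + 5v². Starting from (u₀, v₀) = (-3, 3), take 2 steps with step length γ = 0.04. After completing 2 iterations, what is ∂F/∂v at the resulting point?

∇F = (4u + 3v, 3u + 10v)
(u₁, v₁) = (-3, 3) − 0.04·(-3, 21) = (-2.88, 2.16)
(u₂, v₂) = (-2.88, 2.16) − 0.04·(-5.04, 12.96) = (-2.6784, 1.6416)
∂F/∂v at (-2.6784, 1.6416) = 8.3808

8.3808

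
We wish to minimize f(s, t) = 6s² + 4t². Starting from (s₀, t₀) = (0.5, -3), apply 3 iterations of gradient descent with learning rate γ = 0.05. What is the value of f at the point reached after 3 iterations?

∇f = (12s, 8t)
Step 1: at (0.5, -3), ∇f = (6, -24) → (0.5, -3) − 0.05·(6, -24) = (0.2, -1.8)
Step 2: at (0.2, -1.8), ∇f = (2.4, -14.4) → (0.2, -1.8) − 0.05·(2.4, -14.4) = (0.08, -1.08)
Step 3: at (0.08, -1.08), ∇f = (0.96, -8.64) → (0.08, -1.08) − 0.05·(0.96, -8.64) = (0.032, -0.648)
f(0.032, -0.648) = 1.68576

1.68576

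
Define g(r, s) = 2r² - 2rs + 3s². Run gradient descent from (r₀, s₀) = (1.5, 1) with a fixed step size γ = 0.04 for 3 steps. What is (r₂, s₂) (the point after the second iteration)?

∇g = (4r - 2s, -2r + 6s)
Step 1: at (1.5, 1), ∇g = (4, 3) → (1.5, 1) − 0.04·(4, 3) = (1.34, 0.88)
Step 2: at (1.34, 0.88), ∇g = (3.6, 2.6) → (1.34, 0.88) − 0.04·(3.6, 2.6) = (1.196, 0.776)

(1.196, 0.776)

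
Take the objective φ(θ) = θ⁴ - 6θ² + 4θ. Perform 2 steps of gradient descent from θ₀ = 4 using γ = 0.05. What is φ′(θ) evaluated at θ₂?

407860.133630001152

φ′(θ) = 4θ³ - 12θ + 4
θ₁ = 4 − 0.05·212 = -6.6
θ₂ = -6.6 − 0.05·(-1066.784) = 46.7392
φ′(θ) at (46.7392) = 407860.133630001152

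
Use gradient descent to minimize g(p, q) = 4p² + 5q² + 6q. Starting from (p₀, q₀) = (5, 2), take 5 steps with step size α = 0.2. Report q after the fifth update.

-3.2

∇g = (8p, 10q + 6)
(p₁, q₁) = (5, 2) − 0.2·(40, 26) = (-3, -3.2)
(p₂, q₂) = (-3, -3.2) − 0.2·(-24, -26) = (1.8, 2)
(p₃, q₃) = (1.8, 2) − 0.2·(14.4, 26) = (-1.08, -3.2)
(p₄, q₄) = (-1.08, -3.2) − 0.2·(-8.64, -26) = (0.648, 2)
(p₅, q₅) = (0.648, 2) − 0.2·(5.184, 26) = (-0.3888, -3.2)
q = -3.2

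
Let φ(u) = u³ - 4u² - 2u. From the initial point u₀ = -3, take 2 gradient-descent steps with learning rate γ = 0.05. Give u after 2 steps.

-11.985375

φ′(u) = 3u² - 8u - 2
Step 1: φ′(-3) = 49; u₁ = -3 − 0.05·49 = -5.45
Step 2: φ′(-5.45) = 130.7075; u₂ = -5.45 − 0.05·130.7075 = -11.985375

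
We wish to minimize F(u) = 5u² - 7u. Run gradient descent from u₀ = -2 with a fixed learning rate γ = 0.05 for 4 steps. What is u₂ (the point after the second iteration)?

F′(u) = 10u - 7
u₁ = -2 − 0.05·(-27) = -0.65
u₂ = -0.65 − 0.05·(-13.5) = 0.025

0.025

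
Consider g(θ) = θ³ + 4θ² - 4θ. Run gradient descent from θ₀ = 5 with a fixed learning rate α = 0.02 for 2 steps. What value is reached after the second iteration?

1.951496

g′(θ) = 3θ² + 8θ - 4
Step 1: g′(5) = 111; θ₁ = 5 − 0.02·111 = 2.78
Step 2: g′(2.78) = 41.4252; θ₂ = 2.78 − 0.02·41.4252 = 1.951496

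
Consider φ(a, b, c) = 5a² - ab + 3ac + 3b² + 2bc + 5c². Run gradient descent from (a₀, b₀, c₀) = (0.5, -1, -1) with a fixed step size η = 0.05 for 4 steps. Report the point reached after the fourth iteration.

∇φ = (10a - b + 3c, -a + 6b + 2c, 3a + 2b + 10c)
Step 1: at (0.5, -1, -1), ∇φ = (3, -8.5, -10.5) → (0.5, -1, -1) − 0.05·(3, -8.5, -10.5) = (0.35, -0.575, -0.475)
Step 2: at (0.35, -0.575, -0.475), ∇φ = (2.65, -4.75, -4.85) → (0.35, -0.575, -0.475) − 0.05·(2.65, -4.75, -4.85) = (0.2175, -0.3375, -0.2325)
Step 3: at (0.2175, -0.3375, -0.2325), ∇φ = (1.815, -2.7075, -2.3475) → (0.2175, -0.3375, -0.2325) − 0.05·(1.815, -2.7075, -2.3475) = (0.12675, -0.202125, -0.115125)
Step 4: at (0.12675, -0.202125, -0.115125), ∇φ = (1.12425, -1.56975, -1.17525) → (0.12675, -0.202125, -0.115125) − 0.05·(1.12425, -1.56975, -1.17525) = (0.0705375, -0.1236375, -0.0563625)

(0.0705375, -0.1236375, -0.0563625)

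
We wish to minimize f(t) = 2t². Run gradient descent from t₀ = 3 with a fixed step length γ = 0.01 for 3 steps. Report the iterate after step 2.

f′(t) = 4t
Step 1: f′(3) = 12; t₁ = 3 − 0.01·12 = 2.88
Step 2: f′(2.88) = 11.52; t₂ = 2.88 − 0.01·11.52 = 2.7648

2.7648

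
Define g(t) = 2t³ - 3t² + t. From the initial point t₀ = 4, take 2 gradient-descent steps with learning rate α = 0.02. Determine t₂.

g′(t) = 6t² - 6t + 1
Step 1: g′(4) = 73; t₁ = 4 − 0.02·73 = 2.54
Step 2: g′(2.54) = 24.4696; t₂ = 2.54 − 0.02·24.4696 = 2.050608

2.050608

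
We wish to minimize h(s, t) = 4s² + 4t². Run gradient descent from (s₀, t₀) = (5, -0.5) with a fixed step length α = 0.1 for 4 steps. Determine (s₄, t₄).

(0.008, -0.0008)

∇h = (8s, 8t)
Step 1: at (5, -0.5), ∇h = (40, -4) → (5, -0.5) − 0.1·(40, -4) = (1, -0.1)
Step 2: at (1, -0.1), ∇h = (8, -0.8) → (1, -0.1) − 0.1·(8, -0.8) = (0.2, -0.02)
Step 3: at (0.2, -0.02), ∇h = (1.6, -0.16) → (0.2, -0.02) − 0.1·(1.6, -0.16) = (0.04, -0.004)
Step 4: at (0.04, -0.004), ∇h = (0.32, -0.032) → (0.04, -0.004) − 0.1·(0.32, -0.032) = (0.008, -0.0008)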